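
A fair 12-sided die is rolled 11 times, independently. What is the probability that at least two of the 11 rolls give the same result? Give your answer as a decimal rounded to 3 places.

P(all 11 different) = 12/12 · 11/12 · ··· · 2/12 ≈ 0.001.
P(at least two equal) = 1 − 0.001 = 0.999.

0.999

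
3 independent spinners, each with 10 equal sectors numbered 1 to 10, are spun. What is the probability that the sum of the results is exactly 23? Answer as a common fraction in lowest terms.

There are 10^3 = 1000 equally likely outcomes.
The number of ordered 3-tuples from {1,…,10} summing to 23 is 36.
P(sum = 23) = 36/1000 = 9/250.

9/250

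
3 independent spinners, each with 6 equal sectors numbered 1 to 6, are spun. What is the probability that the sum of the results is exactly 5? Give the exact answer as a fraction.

1/36

There are 6^3 = 216 equally likely outcomes.
The number of ordered 3-tuples from {1,…,6} summing to 5 is 6.
P(sum = 5) = 6/216 = 1/36.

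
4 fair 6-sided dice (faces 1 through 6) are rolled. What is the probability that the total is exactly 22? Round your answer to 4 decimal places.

There are 6^4 = 1296 equally likely outcomes.
The number of ordered 4-tuples from {1,…,6} summing to 22 is 10.
P(sum = 22) = 10/1296 = 5/648 ≈ 0.0077.

0.0077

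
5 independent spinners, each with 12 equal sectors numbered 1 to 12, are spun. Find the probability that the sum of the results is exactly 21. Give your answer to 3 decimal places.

There are 12^5 = 248832 equally likely outcomes.
The number of ordered 5-tuples from {1,…,12} summing to 21 is 4495.
P(sum = 21) = 4495/248832 ≈ 0.018.

0.018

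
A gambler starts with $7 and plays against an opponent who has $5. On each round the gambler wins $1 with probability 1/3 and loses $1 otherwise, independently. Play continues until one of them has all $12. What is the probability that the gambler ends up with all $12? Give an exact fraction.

127/4095

Let r = q/p = (2/3)/(1/3) = 2. The recurrence P(i) = p·P(i+1) + q·P(i−1) with P(0)=0, P(12)=1 gives P(i) = (1 − r^i)/(1 − r^12).
P(7) = (1 − (2)^7) / (1 − (2)^12) = 127/4095.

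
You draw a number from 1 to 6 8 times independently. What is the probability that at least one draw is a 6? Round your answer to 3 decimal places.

0.767

P(no draw is a 6) = (5/6)^8 ≈ 0.233.
P(at least one) = 1 − 0.233 = 0.767.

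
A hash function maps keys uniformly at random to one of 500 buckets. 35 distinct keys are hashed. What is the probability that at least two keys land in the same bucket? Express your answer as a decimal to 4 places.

0.7043

It's easier to compute the probability that all 35 are distinct.
P(all distinct) = 500/500 · 499/500 · ··· · 466/500 ≈ 0.2957.
So the probability of at least one match is 1 − 0.2957 = 0.7043.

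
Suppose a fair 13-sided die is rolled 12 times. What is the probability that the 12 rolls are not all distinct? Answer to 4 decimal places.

P(all 12 different) = 13/13 · 12/13 · ··· · 2/13 ≈ 0.0003.
P(at least two equal) = 1 − 0.0003 = 0.9997.

0.9997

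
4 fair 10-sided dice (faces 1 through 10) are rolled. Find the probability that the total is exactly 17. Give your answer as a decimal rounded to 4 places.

There are 10^4 = 10000 equally likely outcomes.
The number of ordered 4-tuples from {1,…,10} summing to 17 is 480.
P(sum = 17) = 480/10000 = 6/125 ≈ 0.0480.

0.0480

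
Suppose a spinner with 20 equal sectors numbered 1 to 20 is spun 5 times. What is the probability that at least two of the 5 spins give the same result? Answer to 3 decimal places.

P(all 5 different) = 20/20 · 19/20 · ··· · 16/20 ≈ 0.581.
P(at least two equal) = 1 − 0.581 = 0.419.

0.419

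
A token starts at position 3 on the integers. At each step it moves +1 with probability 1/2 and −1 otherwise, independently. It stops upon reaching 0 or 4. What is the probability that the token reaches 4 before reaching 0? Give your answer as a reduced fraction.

3/4

With a fair step, P(i) = ½P(i−1) + ½P(i+1) with P(0)=0, P(4)=1 has the linear solution P(i) = i/4.
P(3) = 3/4.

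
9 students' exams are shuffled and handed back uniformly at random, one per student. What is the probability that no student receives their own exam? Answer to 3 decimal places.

0.368

This is the derangement probability: permutations of 9 with no fixed point.
D(9) = 9! · (1 − 1/1! + 1/2! − ··· + (−1)^9/9!) = 133496.
P = 133496/362880 = 16687/45360 ≈ 0.368.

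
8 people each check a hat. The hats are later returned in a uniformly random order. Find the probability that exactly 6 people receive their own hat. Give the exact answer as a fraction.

Choose which 6 of the 8 are fixed: C(8,6) = 28 ways.
The remaining 2 must have no fixed point: D(2) = 1.
P = 28·1/40320 = 1/1440.

1/1440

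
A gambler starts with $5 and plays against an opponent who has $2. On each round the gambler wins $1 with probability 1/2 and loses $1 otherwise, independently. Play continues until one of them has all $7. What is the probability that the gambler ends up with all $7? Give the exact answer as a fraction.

With a fair step, P(i) = ½P(i−1) + ½P(i+1) with P(0)=0, P(7)=1 has the linear solution P(i) = i/7.
P(5) = 5/7.

5/7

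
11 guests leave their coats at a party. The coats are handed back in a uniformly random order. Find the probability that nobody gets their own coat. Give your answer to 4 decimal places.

0.3679

This is the derangement probability: permutations of 11 with no fixed point.
D(11) = 11! · (1 − 1/1! + 1/2! − ··· + (−1)^11/11!) = 14684570.
P = 14684570/39916800 = 1468457/3991680 ≈ 0.3679.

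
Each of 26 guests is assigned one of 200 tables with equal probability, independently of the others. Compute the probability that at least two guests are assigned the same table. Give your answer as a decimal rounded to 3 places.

0.817

It's easier to compute the probability that all 26 are distinct.
P(all distinct) = 200/200 · 199/200 · ··· · 175/200 ≈ 0.183.
So the probability of at least one match is 1 − 0.183 = 0.817.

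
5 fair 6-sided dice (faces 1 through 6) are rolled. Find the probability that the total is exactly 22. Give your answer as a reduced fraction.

There are 6^5 = 7776 equally likely outcomes.
The number of ordered 5-tuples from {1,…,6} summing to 22 is 420.
P(sum = 22) = 420/7776 = 35/648.

35/648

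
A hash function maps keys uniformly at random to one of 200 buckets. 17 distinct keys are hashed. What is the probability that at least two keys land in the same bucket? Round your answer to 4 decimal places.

0.5032

It's easier to compute the probability that all 17 are distinct.
P(all distinct) = 200/200 · 199/200 · ··· · 184/200 ≈ 0.4968.
So the probability of at least one match is 1 − 0.4968 = 0.5032.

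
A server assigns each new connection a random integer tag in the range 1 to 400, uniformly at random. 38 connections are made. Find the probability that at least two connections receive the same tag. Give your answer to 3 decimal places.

0.837

It's easier to compute the probability that all 38 are distinct.
P(all distinct) = 400/400 · 399/400 · ··· · 363/400 ≈ 0.163.
So the probability of at least one match is 1 − 0.163 = 0.837.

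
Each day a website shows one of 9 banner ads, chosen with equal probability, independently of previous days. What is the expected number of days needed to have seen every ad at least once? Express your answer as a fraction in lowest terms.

After i distinct types are collected, each trial gives a new one with probability (9−i)/9, so the expected wait for the next new type is 9/(9−i).
E = 9/9 + 9/8 + 9/7 + 9/6 + 9/5 + 9/4 + 9/3 + 9/2 + 9/1 = 7129/280.

7129/280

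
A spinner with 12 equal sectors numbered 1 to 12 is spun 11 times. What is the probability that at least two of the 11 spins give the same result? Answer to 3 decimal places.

0.999

P(all 11 different) = 12/12 · 11/12 · ··· · 2/12 ≈ 0.001.
P(at least two equal) = 1 − 0.001 = 0.999.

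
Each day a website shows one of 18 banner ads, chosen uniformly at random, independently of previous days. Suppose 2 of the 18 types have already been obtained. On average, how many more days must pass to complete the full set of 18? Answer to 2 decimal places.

60.85

Starting from 2 distinct types, each trial gives a new one with probability (18−i)/18 when i types are held, so the wait for the next new type is 18/(18−i).
E = 18/16 + 18/15 + 18/14 + 18/13 + 18/12 + 18/11 + 18/10 + 18/9 + 18/8 + 18/7 + 18/6 + 18/5 + 18/4 + 18/3 + 18/2 + 18/1 = 2436559/40040 ≈ 60.85.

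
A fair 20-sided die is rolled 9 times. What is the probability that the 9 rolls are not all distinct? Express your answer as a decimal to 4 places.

0.8810

P(all 9 different) = 20/20 · 19/20 · ··· · 12/20 ≈ 0.1190.
P(at least two equal) = 1 − 0.1190 = 0.8810.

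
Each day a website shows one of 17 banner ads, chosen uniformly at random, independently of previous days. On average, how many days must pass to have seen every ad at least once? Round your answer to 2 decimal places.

58.47

After i distinct types are collected, each trial gives a new one with probability (17−i)/17, so the expected wait for the next new type is 17/(17−i).
E = 17/17 + 17/16 + 17/15 + 17/14 + 17/13 + 17/12 + 17/11 + 17/10 + 17/9 + 17/8 + 17/7 + 17/6 + 17/5 + 17/4 + 17/3 + 17/2 + 17/1 = 42142223/720720 ≈ 58.47.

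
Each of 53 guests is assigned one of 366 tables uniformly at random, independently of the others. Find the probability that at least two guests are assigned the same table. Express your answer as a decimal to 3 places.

It's easier to compute the probability that all 53 are distinct.
P(all distinct) = 366/366 · 365/366 · ··· · 314/366 ≈ 0.019.
So the probability of at least one match is 1 − 0.019 = 0.981.

0.981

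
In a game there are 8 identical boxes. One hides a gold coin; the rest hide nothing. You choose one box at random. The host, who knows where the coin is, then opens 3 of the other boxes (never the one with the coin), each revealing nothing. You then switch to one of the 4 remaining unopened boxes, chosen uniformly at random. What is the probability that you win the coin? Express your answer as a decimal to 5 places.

Your original box holds the coin with probability 1/8, so the other 7 collectively hold it with probability 7/8.
The host can always find 3 empty boxes to open, so the reveals don't change that 7/8; it is now spread over the 4 remaining unopened boxes.
P(win by switching) = (7/8) · (1/4) = 7/32 ≈ 0.21875.

0.21875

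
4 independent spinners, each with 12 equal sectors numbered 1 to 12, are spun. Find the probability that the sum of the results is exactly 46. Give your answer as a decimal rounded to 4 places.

There are 12^4 = 20736 equally likely outcomes.
The number of ordered 4-tuples from {1,…,12} summing to 46 is 10.
P(sum = 46) = 10/20736 = 5/10368 ≈ 0.0005.

0.0005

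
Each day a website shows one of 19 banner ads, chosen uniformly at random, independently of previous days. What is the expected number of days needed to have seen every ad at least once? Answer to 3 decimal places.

After i distinct types are collected, each trial gives a new one with probability (19−i)/19, so the expected wait for the next new type is 19/(19−i).
E = 19/19 + 19/18 + 19/17 + 19/16 + 19/15 + 19/14 + 19/13 + 19/12 + 19/11 + 19/10 + 19/9 + 19/8 + 19/7 + 19/6 + 19/5 + 19/4 + 19/3 + 19/2 + 19/1 = 275295799/4084080 ≈ 67.407.

67.407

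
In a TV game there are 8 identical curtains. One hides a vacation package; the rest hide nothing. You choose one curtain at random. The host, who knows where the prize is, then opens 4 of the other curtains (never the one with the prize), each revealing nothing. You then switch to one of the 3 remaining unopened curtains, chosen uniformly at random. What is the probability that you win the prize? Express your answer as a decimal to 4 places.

Your original curtain holds the prize with probability 1/8, so the other 7 collectively hold it with probability 7/8.
The host can always find 4 empty curtains to open, so the reveals don't change that 7/8; it is now spread over the 3 remaining unopened curtains.
P(win by switching) = (7/8) · (1/3) = 7/24 ≈ 0.2917.

0.2917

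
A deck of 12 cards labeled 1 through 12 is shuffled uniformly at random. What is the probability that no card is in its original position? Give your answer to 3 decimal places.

0.368

This is the derangement probability: permutations of 12 with no fixed point.
D(12) = 12! · (1 − 1/1! + 1/2! − ··· + (−1)^12/12!) = 176214841.
P = 176214841/479001600 = 16019531/43545600 ≈ 0.368.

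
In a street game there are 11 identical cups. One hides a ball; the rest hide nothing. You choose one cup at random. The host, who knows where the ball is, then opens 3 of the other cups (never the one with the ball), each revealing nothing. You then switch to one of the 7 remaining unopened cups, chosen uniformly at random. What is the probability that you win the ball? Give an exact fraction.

10/77

Your original cup holds the ball with probability 1/11, so the other 10 collectively hold it with probability 10/11.
The host can always find 3 empty cups to open, so the reveals don't change that 10/11; it is now spread over the 7 remaining unopened cups.
P(win by switching) = (10/11) · (1/7) = 10/77.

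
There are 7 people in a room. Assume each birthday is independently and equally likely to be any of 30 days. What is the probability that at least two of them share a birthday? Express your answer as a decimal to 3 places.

It's easier to compute the probability that all 7 are distinct.
P(all distinct) = 30/30 · 29/30 · ··· · 24/30 ≈ 0.469.
So the probability of at least one match is 1 − 0.469 = 0.531.

0.531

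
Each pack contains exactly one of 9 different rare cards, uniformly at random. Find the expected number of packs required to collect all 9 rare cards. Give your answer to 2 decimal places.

After i distinct types are collected, each trial gives a new one with probability (9−i)/9, so the expected wait for the next new type is 9/(9−i).
E = 9/9 + 9/8 + 9/7 + 9/6 + 9/5 + 9/4 + 9/3 + 9/2 + 9/1 = 7129/280 ≈ 25.46.

25.46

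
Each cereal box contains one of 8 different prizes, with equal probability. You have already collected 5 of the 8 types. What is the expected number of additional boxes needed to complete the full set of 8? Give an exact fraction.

Starting from 5 distinct types, each trial gives a new one with probability (8−i)/8 when i types are held, so the wait for the next new type is 8/(8−i).
E = 8/3 + 8/2 + 8/1 = 44/3.

44/3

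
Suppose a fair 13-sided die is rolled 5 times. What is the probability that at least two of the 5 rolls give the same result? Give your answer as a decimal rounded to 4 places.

P(all 5 different) = 13/13 · 12/13 · ··· · 9/13 ≈ 0.4160.
P(at least two equal) = 1 − 0.4160 = 0.5840.

0.5840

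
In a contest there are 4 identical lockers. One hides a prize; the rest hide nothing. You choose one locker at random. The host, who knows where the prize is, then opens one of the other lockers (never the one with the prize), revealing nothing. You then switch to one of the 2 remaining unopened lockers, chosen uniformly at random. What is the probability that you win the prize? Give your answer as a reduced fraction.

3/8

Your original locker holds the prize with probability 1/4, so the other 3 collectively hold it with probability 3/4.
The host can always find an empty locker to open, so this doesn't change that 3/4; it is now spread over the 2 remaining unopened lockers.
P(win by switching) = (3/4) · (1/2) = 3/8.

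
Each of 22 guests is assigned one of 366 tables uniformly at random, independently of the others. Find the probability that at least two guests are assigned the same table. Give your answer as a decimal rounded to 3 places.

It's easier to compute the probability that all 22 are distinct.
P(all distinct) = 366/366 · 365/366 · ··· · 345/366 ≈ 0.525.
So the probability of at least one match is 1 − 0.525 = 0.475.

0.475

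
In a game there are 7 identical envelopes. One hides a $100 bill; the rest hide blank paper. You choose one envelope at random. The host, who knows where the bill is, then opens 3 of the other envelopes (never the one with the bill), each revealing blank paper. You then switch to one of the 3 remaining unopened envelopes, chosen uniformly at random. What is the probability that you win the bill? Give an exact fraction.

2/7

Your original envelope holds the bill with probability 1/7, so the other 6 collectively hold it with probability 6/7.
The host can always find 3 empty envelopes to open, so the reveals don't change that 6/7; it is now spread over the 3 remaining unopened envelopes.
P(win by switching) = (6/7) · (1/3) = 2/7.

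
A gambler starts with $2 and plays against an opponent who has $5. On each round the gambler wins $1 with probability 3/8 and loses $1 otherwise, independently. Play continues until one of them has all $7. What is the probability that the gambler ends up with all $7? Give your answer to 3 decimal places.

0.051

Let r = q/p = (5/8)/(3/8) = 5/3. The recurrence P(i) = p·P(i+1) + q·P(i−1) with P(0)=0, P(7)=1 gives P(i) = (1 − r^i)/(1 − r^7).
P(2) = (1 − (5/3)^2) / (1 − (5/3)^7) = 1944/37969 ≈ 0.051.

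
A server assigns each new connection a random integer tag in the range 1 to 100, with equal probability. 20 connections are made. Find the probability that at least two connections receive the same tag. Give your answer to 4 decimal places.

It's easier to compute the probability that all 20 are distinct.
P(all distinct) = 100/100 · 99/100 · ··· · 81/100 ≈ 0.1304.
So the probability of at least one match is 1 − 0.1304 = 0.8696.

0.8696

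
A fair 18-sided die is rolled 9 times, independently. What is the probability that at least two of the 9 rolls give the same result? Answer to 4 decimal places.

0.9111

P(all 9 different) = 18/18 · 17/18 · ··· · 10/18 ≈ 0.0889.
P(at least two equal) = 1 − 0.0889 = 0.9111.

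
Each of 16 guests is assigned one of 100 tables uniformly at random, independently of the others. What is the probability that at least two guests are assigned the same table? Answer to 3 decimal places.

0.718

It's easier to compute the probability that all 16 are distinct.
P(all distinct) = 100/100 · 99/100 · ··· · 85/100 ≈ 0.282.
So the probability of at least one match is 1 − 0.282 = 0.718.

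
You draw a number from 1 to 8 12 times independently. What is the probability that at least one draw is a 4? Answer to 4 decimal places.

P(no draw is a 4) = (7/8)^12 ≈ 0.2014.
P(at least one) = 1 − 0.2014 = 0.7986.

0.7986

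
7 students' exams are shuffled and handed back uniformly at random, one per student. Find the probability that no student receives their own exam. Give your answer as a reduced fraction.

This is the derangement probability: permutations of 7 with no fixed point.
D(7) = 7! · (1 − 1/1! + 1/2! − ··· + (−1)^7/7!) = 1854.
P = 1854/5040 = 103/280.

103/280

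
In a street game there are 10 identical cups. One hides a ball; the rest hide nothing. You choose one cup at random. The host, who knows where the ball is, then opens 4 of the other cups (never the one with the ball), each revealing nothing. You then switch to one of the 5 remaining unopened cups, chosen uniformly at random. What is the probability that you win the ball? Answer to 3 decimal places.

0.180

Your original cup holds the ball with probability 1/10, so the other 9 collectively hold it with probability 9/10.
The host can always find 4 empty cups to open, so the reveals don't change that 9/10; it is now spread over the 5 remaining unopened cups.
P(win by switching) = (9/10) · (1/5) = 9/50 ≈ 0.180.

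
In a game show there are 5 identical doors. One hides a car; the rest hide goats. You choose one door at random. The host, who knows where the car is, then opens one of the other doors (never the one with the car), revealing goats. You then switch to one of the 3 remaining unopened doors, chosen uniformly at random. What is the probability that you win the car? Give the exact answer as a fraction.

4/15

Your original door holds the car with probability 1/5, so the other 4 collectively hold it with probability 4/5.
The host can always find an empty door to open, so this doesn't change that 4/5; it is now spread over the 3 remaining unopened doors.
P(win by switching) = (4/5) · (1/3) = 4/15.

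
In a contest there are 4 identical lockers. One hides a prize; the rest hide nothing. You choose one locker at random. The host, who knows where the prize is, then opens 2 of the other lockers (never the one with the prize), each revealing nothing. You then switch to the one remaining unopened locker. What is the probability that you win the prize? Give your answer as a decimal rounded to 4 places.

0.7500

Your original locker holds the prize with probability 1/4, so the other 3 collectively hold it with probability 3/4.
The host can always find 2 empty lockers to open, so the reveals don't change that 3/4; it is now spread over the 1 remaining unopened locker.
P(win by switching) = (3/4) · (1/1) = 3/4 ≈ 0.7500.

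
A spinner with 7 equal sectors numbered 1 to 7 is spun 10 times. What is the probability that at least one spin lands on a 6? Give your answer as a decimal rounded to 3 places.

P(no spin lands on a 6) = (6/7)^10 ≈ 0.214.
P(at least one) = 1 − 0.214 = 0.786.

0.786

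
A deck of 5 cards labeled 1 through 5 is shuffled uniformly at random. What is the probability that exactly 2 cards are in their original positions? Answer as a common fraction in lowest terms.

Choose which 2 of the 5 are fixed: C(5,2) = 10 ways.
The remaining 3 must have no fixed point: D(3) = 2.
P = 10·2/120 = 1/6.

1/6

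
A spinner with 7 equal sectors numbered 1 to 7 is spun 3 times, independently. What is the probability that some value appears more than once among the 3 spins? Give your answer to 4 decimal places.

P(all 3 different) = 7/7 · 6/7 · ··· · 5/7 ≈ 0.6122.
P(at least two equal) = 1 − 0.6122 = 0.3878.

0.3878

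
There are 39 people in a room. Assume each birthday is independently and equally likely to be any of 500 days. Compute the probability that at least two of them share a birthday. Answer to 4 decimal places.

0.7816

It's easier to compute the probability that all 39 are distinct.
P(all distinct) = 500/500 · 499/500 · ··· · 462/500 ≈ 0.2184.
So the probability of at least one match is 1 − 0.2184 = 0.7816.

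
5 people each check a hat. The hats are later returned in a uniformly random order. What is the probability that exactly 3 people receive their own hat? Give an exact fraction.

Choose which 3 of the 5 are fixed: C(5,3) = 10 ways.
The remaining 2 must have no fixed point: D(2) = 1.
P = 10·1/120 = 1/12.

1/12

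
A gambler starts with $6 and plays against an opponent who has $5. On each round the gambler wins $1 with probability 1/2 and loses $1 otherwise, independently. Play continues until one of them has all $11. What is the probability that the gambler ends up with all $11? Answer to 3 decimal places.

0.545

With a fair step, P(i) = ½P(i−1) + ½P(i+1) with P(0)=0, P(11)=1 has the linear solution P(i) = i/11.
P(6) = 6/11 ≈ 0.545.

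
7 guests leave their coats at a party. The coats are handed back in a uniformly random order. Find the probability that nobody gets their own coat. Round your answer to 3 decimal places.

This is the derangement probability: permutations of 7 with no fixed point.
D(7) = 7! · (1 − 1/1! + 1/2! − ··· + (−1)^7/7!) = 1854.
P = 1854/5040 = 103/280 ≈ 0.368.

0.368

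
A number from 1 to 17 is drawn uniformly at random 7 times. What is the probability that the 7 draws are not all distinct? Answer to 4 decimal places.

P(all 7 different) = 17/17 · 16/17 · ··· · 11/17 ≈ 0.2389.
P(at least two equal) = 1 − 0.2389 = 0.7611.

0.7611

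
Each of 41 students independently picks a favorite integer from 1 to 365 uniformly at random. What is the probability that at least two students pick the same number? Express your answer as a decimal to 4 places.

0.9032

It's easier to compute the probability that all 41 are distinct.
P(all distinct) = 365/365 · 364/365 · ··· · 325/365 ≈ 0.0968.
So the probability of at least one match is 1 − 0.0968 = 0.9032.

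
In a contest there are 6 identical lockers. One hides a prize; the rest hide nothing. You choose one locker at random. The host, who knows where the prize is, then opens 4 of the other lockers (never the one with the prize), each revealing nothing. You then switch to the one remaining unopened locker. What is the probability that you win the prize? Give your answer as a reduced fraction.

5/6

Your original locker holds the prize with probability 1/6, so the other 5 collectively hold it with probability 5/6.
The host can always find 4 empty lockers to open, so the reveals don't change that 5/6; it is now spread over the 1 remaining unopened locker.
P(win by switching) = (5/6) · (1/1) = 5/6.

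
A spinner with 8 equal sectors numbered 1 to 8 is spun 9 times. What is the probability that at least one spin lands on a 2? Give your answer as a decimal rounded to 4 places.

0.6993

P(no spin lands on a 2) = (7/8)^9 ≈ 0.3007.
P(at least one) = 1 − 0.3007 = 0.6993.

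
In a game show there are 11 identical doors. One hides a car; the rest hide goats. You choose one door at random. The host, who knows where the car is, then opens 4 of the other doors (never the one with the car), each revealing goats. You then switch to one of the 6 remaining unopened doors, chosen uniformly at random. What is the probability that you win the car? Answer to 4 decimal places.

0.1515

Your original door holds the car with probability 1/11, so the other 10 collectively hold it with probability 10/11.
The host can always find 4 empty doors to open, so the reveals don't change that 10/11; it is now spread over the 6 remaining unopened doors.
P(win by switching) = (10/11) · (1/6) = 5/33 ≈ 0.1515.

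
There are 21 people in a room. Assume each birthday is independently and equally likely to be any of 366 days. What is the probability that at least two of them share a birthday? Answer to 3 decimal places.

0.443

It's easier to compute the probability that all 21 are distinct.
P(all distinct) = 366/366 · 365/366 · ··· · 346/366 ≈ 0.557.
So the probability of at least one match is 1 − 0.557 = 0.443.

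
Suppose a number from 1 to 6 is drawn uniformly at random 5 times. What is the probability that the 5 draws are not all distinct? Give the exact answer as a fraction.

49/54

P(all 5 different) = 6/6 · 5/6 · ··· · 2/6 = 5/54.
P(at least two equal) = 1 − 5/54 = 49/54.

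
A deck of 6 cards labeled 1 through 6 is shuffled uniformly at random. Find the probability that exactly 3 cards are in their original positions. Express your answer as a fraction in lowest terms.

1/18

Choose which 3 of the 6 are fixed: C(6,3) = 20 ways.
The remaining 3 must have no fixed point: D(3) = 2.
P = 20·2/720 = 1/18.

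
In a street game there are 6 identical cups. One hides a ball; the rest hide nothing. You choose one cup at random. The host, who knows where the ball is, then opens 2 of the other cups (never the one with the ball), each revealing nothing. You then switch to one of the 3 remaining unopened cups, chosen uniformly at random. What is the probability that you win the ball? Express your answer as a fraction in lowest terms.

5/18

Your original cup holds the ball with probability 1/6, so the other 5 collectively hold it with probability 5/6.
The host can always find 2 empty cups to open, so the reveals don't change that 5/6; it is now spread over the 3 remaining unopened cups.
P(win by switching) = (5/6) · (1/3) = 5/18.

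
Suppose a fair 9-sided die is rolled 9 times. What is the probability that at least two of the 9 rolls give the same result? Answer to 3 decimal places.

0.999

P(all 9 different) = 9/9 · 8/9 · ··· · 1/9 ≈ 0.001.
P(at least two equal) = 1 − 0.001 = 0.999.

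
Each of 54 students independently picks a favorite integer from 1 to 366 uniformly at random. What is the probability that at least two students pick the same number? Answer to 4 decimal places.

It's easier to compute the probability that all 54 are distinct.
P(all distinct) = 366/366 · 365/366 · ··· · 313/366 ≈ 0.0163.
So the probability of at least one match is 1 − 0.0163 = 0.9837.

0.9837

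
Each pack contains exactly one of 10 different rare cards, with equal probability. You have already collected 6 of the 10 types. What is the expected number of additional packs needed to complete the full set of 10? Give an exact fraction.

Starting from 6 distinct types, each trial gives a new one with probability (10−i)/10 when i types are held, so the wait for the next new type is 10/(10−i).
E = 10/4 + 10/3 + 10/2 + 10/1 = 125/6.

125/6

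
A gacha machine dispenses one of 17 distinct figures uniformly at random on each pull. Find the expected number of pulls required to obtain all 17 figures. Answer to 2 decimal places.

58.47

After i distinct types are collected, each trial gives a new one with probability (17−i)/17, so the expected wait for the next new type is 17/(17−i).
E = 17/17 + 17/16 + 17/15 + 17/14 + 17/13 + 17/12 + 17/11 + 17/10 + 17/9 + 17/8 + 17/7 + 17/6 + 17/5 + 17/4 + 17/3 + 17/2 + 17/1 = 42142223/720720 ≈ 58.47.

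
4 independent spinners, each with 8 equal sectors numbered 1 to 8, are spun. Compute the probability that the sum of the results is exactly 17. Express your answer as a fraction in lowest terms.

There are 8^4 = 4096 equally likely outcomes.
The number of ordered 4-tuples from {1,…,8} summing to 17 is 336.
P(sum = 17) = 336/4096 = 21/256.

21/256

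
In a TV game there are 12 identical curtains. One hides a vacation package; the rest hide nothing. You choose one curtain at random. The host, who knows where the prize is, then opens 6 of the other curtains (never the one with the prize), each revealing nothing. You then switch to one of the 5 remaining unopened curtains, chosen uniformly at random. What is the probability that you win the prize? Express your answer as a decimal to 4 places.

Your original curtain holds the prize with probability 1/12, so the other 11 collectively hold it with probability 11/12.
The host can always find 6 empty curtains to open, so the reveals don't change that 11/12; it is now spread over the 5 remaining unopened curtains.
P(win by switching) = (11/12) · (1/5) = 11/60 ≈ 0.1833.

0.1833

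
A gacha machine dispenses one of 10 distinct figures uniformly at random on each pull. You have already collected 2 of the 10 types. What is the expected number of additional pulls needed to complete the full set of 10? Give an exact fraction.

Starting from 2 distinct types, each trial gives a new one with probability (10−i)/10 when i types are held, so the wait for the next new type is 10/(10−i).
E = 10/8 + 10/7 + 10/6 + 10/5 + 10/4 + 10/3 + 10/2 + 10/1 = 761/28.

761/28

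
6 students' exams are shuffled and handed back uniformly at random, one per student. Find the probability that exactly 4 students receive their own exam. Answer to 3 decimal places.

Choose which 4 of the 6 are fixed: C(6,4) = 15 ways.
The remaining 2 must have no fixed point: D(2) = 1.
P = 15·1/720 = 1/48 ≈ 0.021.

0.021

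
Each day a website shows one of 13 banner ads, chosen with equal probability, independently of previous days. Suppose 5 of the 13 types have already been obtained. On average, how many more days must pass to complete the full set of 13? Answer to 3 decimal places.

Starting from 5 distinct types, each trial gives a new one with probability (13−i)/13 when i types are held, so the wait for the next new type is 13/(13−i).
E = 13/8 + 13/7 + 13/6 + 13/5 + 13/4 + 13/3 + 13/2 + 13/1 = 9893/280 ≈ 35.332.

35.332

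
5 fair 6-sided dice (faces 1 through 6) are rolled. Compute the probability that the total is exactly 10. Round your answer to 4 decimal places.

0.0162

There are 6^5 = 7776 equally likely outcomes.
The number of ordered 5-tuples from {1,…,6} summing to 10 is 126.
P(sum = 10) = 126/7776 = 7/432 ≈ 0.0162.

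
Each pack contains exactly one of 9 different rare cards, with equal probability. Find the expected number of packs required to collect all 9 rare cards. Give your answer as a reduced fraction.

7129/280

After i distinct types are collected, each trial gives a new one with probability (9−i)/9, so the expected wait for the next new type is 9/(9−i).
E = 9/9 + 9/8 + 9/7 + 9/6 + 9/5 + 9/4 + 9/3 + 9/2 + 9/1 = 7129/280.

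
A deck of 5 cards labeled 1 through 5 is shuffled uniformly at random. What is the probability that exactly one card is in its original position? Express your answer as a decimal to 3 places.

Choose which one is fixed: C(5,1) = 5 ways.
The remaining 4 must have no fixed point: D(4) = 9.
P = 5·9/120 = 3/8 ≈ 0.375.

0.375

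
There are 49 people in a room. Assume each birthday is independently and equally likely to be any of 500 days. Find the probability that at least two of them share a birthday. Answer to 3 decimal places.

It's easier to compute the probability that all 49 are distinct.
P(all distinct) = 500/500 · 499/500 · ··· · 452/500 ≈ 0.088.
So the probability of at least one match is 1 − 0.088 = 0.912.

0.912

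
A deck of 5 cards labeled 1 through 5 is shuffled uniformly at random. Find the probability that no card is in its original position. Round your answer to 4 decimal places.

0.3667

This is the derangement probability: permutations of 5 with no fixed point.
D(5) = 5! · (1 − 1/1! + 1/2! − ··· + (−1)^5/5!) = 44.
P = 44/120 = 11/30 ≈ 0.3667.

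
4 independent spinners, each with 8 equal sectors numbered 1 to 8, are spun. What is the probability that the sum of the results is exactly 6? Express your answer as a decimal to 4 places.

There are 8^4 = 4096 equally likely outcomes.
The number of ordered 4-tuples from {1,…,8} summing to 6 is 10.
P(sum = 6) = 10/4096 = 5/2048 ≈ 0.0024.

0.0024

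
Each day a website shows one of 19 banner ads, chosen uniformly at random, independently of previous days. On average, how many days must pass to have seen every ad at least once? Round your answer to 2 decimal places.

After i distinct types are collected, each trial gives a new one with probability (19−i)/19, so the expected wait for the next new type is 19/(19−i).
E = 19/19 + 19/18 + 19/17 + 19/16 + 19/15 + 19/14 + 19/13 + 19/12 + 19/11 + 19/10 + 19/9 + 19/8 + 19/7 + 19/6 + 19/5 + 19/4 + 19/3 + 19/2 + 19/1 = 275295799/4084080 ≈ 67.41.

67.41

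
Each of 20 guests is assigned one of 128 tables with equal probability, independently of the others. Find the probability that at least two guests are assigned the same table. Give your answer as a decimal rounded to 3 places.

0.791

It's easier to compute the probability that all 20 are distinct.
P(all distinct) = 128/128 · 127/128 · ··· · 109/128 ≈ 0.209.
So the probability of at least one match is 1 − 0.209 = 0.791.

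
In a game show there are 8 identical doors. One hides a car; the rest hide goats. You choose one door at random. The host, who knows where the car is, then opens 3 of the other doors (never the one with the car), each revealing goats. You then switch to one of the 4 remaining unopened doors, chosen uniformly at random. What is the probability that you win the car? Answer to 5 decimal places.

0.21875

Your original door holds the car with probability 1/8, so the other 7 collectively hold it with probability 7/8.
The host can always find 3 empty doors to open, so the reveals don't change that 7/8; it is now spread over the 4 remaining unopened doors.
P(win by switching) = (7/8) · (1/4) = 7/32 ≈ 0.21875.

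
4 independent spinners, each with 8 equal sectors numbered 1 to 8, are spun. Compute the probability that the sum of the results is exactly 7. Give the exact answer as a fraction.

There are 8^4 = 4096 equally likely outcomes.
The number of ordered 4-tuples from {1,…,8} summing to 7 is 20.
P(sum = 7) = 20/4096 = 5/1024.

5/1024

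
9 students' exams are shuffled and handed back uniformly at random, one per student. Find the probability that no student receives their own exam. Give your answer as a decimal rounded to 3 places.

This is the derangement probability: permutations of 9 with no fixed point.
D(9) = 9! · (1 − 1/1! + 1/2! − ··· + (−1)^9/9!) = 133496.
P = 133496/362880 = 16687/45360 ≈ 0.368.

0.368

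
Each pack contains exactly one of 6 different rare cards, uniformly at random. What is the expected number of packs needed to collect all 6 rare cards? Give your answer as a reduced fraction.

147/10

After i distinct types are collected, each trial gives a new one with probability (6−i)/6, so the expected wait for the next new type is 6/(6−i).
E = 6/6 + 6/5 + 6/4 + 6/3 + 6/2 + 6/1 = 147/10.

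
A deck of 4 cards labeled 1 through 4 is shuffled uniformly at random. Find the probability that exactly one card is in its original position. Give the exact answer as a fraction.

1/3

Choose which one is fixed: C(4,1) = 4 ways.
The remaining 3 must have no fixed point: D(3) = 2.
P = 4·2/24 = 1/3.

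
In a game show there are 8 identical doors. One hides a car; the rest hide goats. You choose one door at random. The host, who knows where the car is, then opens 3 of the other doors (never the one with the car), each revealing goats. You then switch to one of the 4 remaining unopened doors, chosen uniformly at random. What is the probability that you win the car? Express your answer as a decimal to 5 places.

Your original door holds the car with probability 1/8, so the other 7 collectively hold it with probability 7/8.
The host can always find 3 empty doors to open, so the reveals don't change that 7/8; it is now spread over the 4 remaining unopened doors.
P(win by switching) = (7/8) · (1/4) = 7/32 ≈ 0.21875.

0.21875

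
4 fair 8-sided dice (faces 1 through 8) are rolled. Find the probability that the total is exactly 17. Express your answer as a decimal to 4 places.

0.0820

There are 8^4 = 4096 equally likely outcomes.
The number of ordered 4-tuples from {1,…,8} summing to 17 is 336.
P(sum = 17) = 336/4096 = 21/256 ≈ 0.0820.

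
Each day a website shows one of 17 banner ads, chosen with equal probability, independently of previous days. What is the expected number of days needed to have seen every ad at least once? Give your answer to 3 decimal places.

58.472

After i distinct types are collected, each trial gives a new one with probability (17−i)/17, so the expected wait for the next new type is 17/(17−i).
E = 17/17 + 17/16 + 17/15 + 17/14 + 17/13 + 17/12 + 17/11 + 17/10 + 17/9 + 17/8 + 17/7 + 17/6 + 17/5 + 17/4 + 17/3 + 17/2 + 17/1 = 42142223/720720 ≈ 58.472.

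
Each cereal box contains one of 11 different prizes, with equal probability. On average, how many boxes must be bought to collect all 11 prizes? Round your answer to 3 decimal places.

33.219

After i distinct types are collected, each trial gives a new one with probability (11−i)/11, so the expected wait for the next new type is 11/(11−i).
E = 11/11 + 11/10 + 11/9 + 11/8 + 11/7 + 11/6 + 11/5 + 11/4 + 11/3 + 11/2 + 11/1 = 83711/2520 ≈ 33.219.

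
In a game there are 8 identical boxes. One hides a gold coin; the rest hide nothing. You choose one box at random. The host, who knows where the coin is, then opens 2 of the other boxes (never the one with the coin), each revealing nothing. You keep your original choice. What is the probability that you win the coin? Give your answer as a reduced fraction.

1/8

The host can always open 2 empty boxes regardless of your choice, so the reveals give no information about your original box.
P(win by staying) = 1/8.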